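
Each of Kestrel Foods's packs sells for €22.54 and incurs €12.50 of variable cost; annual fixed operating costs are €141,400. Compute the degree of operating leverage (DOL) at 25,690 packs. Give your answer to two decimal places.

2.21

At 25,690 units, contribution = 25,690 × €10.04 = €257,927.60.
Subtracting fixed costs: EBIT = €257,927.60 − €141,400 = €116,527.60.
DOL = contribution ÷ EBIT = €257,927.60 ÷ €116,527.60 = 2.2134.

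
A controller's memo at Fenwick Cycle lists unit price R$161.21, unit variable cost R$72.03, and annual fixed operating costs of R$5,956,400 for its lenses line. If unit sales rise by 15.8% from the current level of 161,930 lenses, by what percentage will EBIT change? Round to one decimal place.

+26.9%

At 161,930 units, contribution = 161,930 × R$89.18 = R$14,440,917.40.
Subtracting fixed costs: EBIT = R$14,440,917.40 − R$5,956,400 = R$8,484,517.40.
Degree of operating leverage = R$14,440,917.40 / R$8,484,517.40 = 1.7020.
So EBIT moves 1.7020 × (+15.8%) = +26.9%.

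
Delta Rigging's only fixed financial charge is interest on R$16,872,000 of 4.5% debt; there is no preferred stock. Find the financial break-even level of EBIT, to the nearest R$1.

R$759,240

Annual interest = 4.5% × R$16,872,000 = R$759,240.00.
With no preferred dividends, EPS = 0 when EBIT exactly covers interest, so the financial break-even EBIT is R$759,240.00.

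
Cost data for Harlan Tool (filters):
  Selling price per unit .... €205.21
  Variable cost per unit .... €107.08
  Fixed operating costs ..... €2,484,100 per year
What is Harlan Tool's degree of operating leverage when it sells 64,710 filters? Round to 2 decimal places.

Contribution at this volume is 64,710 × €98.13 = €6,349,992.30.
Operating income = contribution − fixed costs = €6,349,992.30 − €2,484,100 = €3,865,892.30.
Degree of operating leverage = €6,349,992.30 / €3,865,892.30 = 1.6426.

1.64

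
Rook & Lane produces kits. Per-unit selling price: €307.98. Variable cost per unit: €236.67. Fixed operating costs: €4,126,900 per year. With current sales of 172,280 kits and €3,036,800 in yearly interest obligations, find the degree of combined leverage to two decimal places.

2.40

Contribution at this volume is 172,280 × €71.31 = €12,285,286.80.
EBIT = €12,285,286.80 − €4,126,900 = €8,158,386.80. Interest = €3,036,800.00, so EBIT − I = €5,121,586.80.
Degree of total leverage = total CM / (EBIT − interest) = €12,285,286.80 / €5,121,586.80 = 2.3987.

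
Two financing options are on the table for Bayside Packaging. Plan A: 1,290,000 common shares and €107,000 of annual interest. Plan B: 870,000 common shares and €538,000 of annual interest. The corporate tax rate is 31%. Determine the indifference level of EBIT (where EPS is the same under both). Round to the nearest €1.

€1,430,786

At indifference, (EBIT − 107,000)(1 − t)/1,290,000 = (EBIT − 538,000)(1 − t)/870,000.
The (1 − t) factor cancels: (EBIT − 107,000) × 870,000 = (EBIT − 538,000) × 1,290,000.
EBIT × (1,290,000 − 870,000) = 538,000 × 1,290,000 − 107,000 × 870,000 = 600,930,000,000, so EBIT = 600,930,000,000 ÷ 420,000 = 1,430,785.71.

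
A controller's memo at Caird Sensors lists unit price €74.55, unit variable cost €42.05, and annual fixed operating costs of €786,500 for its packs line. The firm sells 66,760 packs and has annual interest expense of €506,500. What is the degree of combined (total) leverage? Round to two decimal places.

Total contribution margin = 66,760 × €32.50 = €2,169,700.00.
Subtracting fixed costs: EBIT = €2,169,700.00 − €786,500 = €1,383,200.00. Interest = €506,500.00.
DOL = €2,169,700.00 ÷ €1,383,200.00 = 1.5686; DFL = €1,383,200.00 ÷ €876,700.00 = 1.5777.
DCL = DOL × DFL = 1.5686 × 1.5777 = 2.4748.

2.47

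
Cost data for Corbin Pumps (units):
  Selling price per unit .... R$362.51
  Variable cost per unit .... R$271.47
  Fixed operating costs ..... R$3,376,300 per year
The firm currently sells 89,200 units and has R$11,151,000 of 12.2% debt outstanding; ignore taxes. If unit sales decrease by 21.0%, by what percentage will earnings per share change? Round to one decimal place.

At 89,200 units, contribution = 89,200 × R$91.04 = R$8,120,768.00.
EBIT = R$8,120,768.00 − R$3,376,300 = R$4,744,468.00.
Interest = R$1,360,422.00, so EBIT − I = R$3,384,046.00.
DCL = total CM / (EBIT − I) = R$8,120,768.00 / R$3,384,046.00 = 2.3997.
EPS therefore changes by 2.3997 × (-21.0%) = -50.4%.

-50.4%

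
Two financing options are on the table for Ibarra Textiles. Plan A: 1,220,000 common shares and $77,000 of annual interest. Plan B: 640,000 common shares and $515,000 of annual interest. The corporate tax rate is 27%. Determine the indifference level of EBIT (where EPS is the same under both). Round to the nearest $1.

$998,310

At indifference, (EBIT − 77,000)(1 − t)/1,220,000 = (EBIT − 515,000)(1 − t)/640,000.
Cancelling (1 − t) and cross-multiplying: 640,000·(EBIT − 77,000) = 1,220,000·(EBIT − 515,000).
Solving, EBIT = (515,000·1,220,000 − 77,000·640,000) / (1,220,000 − 640,000) = 579,020,000,000 / 580,000 = 998,310.34.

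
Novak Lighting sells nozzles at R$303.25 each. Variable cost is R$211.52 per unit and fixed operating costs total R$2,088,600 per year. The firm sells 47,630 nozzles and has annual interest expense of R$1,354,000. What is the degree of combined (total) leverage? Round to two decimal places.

At 47,630 units, contribution = 47,630 × R$91.73 = R$4,369,099.90.
Subtracting fixed costs: EBIT = R$4,369,099.90 − R$2,088,600 = R$2,280,499.90. Interest = R$1,354,000.00.
DOL = R$4,369,099.90 ÷ R$2,280,499.90 = 1.9159; DFL = R$2,280,499.90 ÷ R$926,499.90 = 2.4614.
DCL = DOL × DFL = 1.9159 × 2.4614 = 4.7158.

4.72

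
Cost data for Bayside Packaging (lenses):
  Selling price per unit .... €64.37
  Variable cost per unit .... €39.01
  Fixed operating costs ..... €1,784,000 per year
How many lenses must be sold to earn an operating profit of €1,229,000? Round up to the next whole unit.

118,810 lenses

Unit CM = price − variable cost = €64.37 − €39.01 = €25.36.
Required volume = (fixed costs + target profit) ÷ CM = (€1,784,000 + €1,229,000) ÷ €25.36 = 118,809.15, so 118,810 lenses.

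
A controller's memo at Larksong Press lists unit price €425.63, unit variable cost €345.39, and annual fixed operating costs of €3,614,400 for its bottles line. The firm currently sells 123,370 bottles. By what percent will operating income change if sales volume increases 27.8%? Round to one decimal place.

+43.8%

Contribution at this volume is 123,370 × €80.24 = €9,899,208.80.
Operating income = contribution − fixed costs = €9,899,208.80 − €3,614,400 = €6,284,808.80.
DOL = contribution ÷ EBIT = €9,899,208.80 ÷ €6,284,808.80 = 1.5751.
Operating income changes by 1.5751 × +27.8% = +43.8%.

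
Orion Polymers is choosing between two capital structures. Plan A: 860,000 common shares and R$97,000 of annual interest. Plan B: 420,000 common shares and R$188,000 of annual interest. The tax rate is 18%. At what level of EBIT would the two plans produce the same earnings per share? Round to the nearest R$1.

R$274,864

Set EPS_A = EPS_B: (EBIT − R$97,000)(1 − 0.18) ÷ 860,000 = (EBIT − R$188,000)(1 − 0.18) ÷ 420,000.
Cancelling (1 − t) and cross-multiplying: 420,000·(EBIT − 97,000) = 860,000·(EBIT − 188,000).
EBIT × (860,000 − 420,000) = 188,000 × 860,000 − 97,000 × 420,000 = 120,940,000,000, so EBIT = 120,940,000,000 ÷ 440,000 = 274,863.64.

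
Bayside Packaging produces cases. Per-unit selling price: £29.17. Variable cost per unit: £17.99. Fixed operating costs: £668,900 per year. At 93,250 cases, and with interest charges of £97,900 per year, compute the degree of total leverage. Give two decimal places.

Contribution at this volume is 93,250 × £11.18 = £1,042,535.00.
Operating income = contribution − fixed costs = £1,042,535.00 − £668,900 = £373,635.00. Interest = £97,900.00.
DOL = £1,042,535.00 ÷ £373,635.00 = 2.7902; DFL = £373,635.00 ÷ £275,735.00 = 1.3551.
DCL = DOL × DFL = 2.7902 × 1.3551 = 3.7810.

3.78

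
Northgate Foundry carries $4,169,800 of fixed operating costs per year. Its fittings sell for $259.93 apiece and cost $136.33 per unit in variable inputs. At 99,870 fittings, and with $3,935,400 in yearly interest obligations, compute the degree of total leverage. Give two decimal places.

2.91

At 99,870 units, contribution = 99,870 × $123.60 = $12,343,932.00.
Subtracting fixed costs: EBIT = $12,343,932.00 − $4,169,800 = $8,174,132.00. Interest = $3,935,400.00, so EBIT − I = $4,238,732.00.
Degree of total leverage = total CM / (EBIT − interest) = $12,343,932.00 / $4,238,732.00 = 2.9122.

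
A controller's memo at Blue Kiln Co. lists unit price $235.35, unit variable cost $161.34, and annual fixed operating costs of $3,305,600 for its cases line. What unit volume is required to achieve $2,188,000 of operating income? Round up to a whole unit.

Contribution margin per unit = $235.35 − $161.34 = $74.01.
Units = (FC + target) / CM = ($3,305,600 + $2,188,000) / $74.01 = 74,227.81, so 74,228 cases.

74,228 cases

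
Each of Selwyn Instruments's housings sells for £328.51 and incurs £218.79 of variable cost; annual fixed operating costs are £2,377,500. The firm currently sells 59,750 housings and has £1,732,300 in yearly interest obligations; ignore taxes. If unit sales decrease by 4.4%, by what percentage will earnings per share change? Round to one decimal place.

-11.8%

At 59,750 units, contribution = 59,750 × £109.72 = £6,555,770.00.
Subtracting fixed costs: EBIT = £6,555,770.00 − £2,377,500 = £4,178,270.00.
Interest = £1,732,300.00, so EBIT − I = £2,445,970.00.
Degree of combined leverage = contribution ÷ (EBIT − I) = £6,555,770.00 ÷ £2,445,970.00 = 2.6802.
%ΔEPS = DCL × %ΔSales = 2.6802 × -4.4% = -11.8%.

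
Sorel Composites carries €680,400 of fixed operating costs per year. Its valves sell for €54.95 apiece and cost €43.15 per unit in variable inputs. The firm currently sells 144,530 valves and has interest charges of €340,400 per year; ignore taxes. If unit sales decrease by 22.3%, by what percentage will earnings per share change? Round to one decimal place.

-55.5%

Total contribution margin = 144,530 × €11.80 = €1,705,454.00.
EBIT = €1,705,454.00 − €680,400 = €1,025,054.00.
After interest of €340,400.00, pre-tax earnings = €684,654.00.
DCL = total CM / (EBIT − I) = €1,705,454.00 / €684,654.00 = 2.4910.
%ΔEPS = DCL × %ΔSales = 2.4910 × -22.3% = -55.5%.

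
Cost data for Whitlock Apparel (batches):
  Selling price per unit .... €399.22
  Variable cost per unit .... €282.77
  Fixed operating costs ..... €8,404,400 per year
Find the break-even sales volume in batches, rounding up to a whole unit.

Each unit contributes €399.22 − €282.77 = €116.45.
Break-even volume = fixed costs ÷ CM per unit = €8,404,400 ÷ €116.45 = 72,171.75, so 72,172 batches.

72,172 batches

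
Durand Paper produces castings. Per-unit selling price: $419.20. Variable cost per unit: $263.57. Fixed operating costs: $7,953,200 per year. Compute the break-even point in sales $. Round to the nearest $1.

$21,422,486

Contribution margin per unit = $419.20 − $263.57 = $155.63, a CM ratio of $155.63 ÷ $419.20 = 0.3713.
Break-even sales = FC ÷ CM ratio = $7,953,200 × $419.20 / $155.63 = $21,422,486.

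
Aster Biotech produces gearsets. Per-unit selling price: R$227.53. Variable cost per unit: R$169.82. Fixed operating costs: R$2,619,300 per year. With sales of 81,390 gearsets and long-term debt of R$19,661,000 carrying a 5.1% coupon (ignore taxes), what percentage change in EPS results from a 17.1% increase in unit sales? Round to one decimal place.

+74.7%

At 81,390 units, contribution = 81,390 × R$57.71 = R$4,697,016.90.
EBIT = R$4,697,016.90 − R$2,619,300 = R$2,077,716.90.
After interest of R$1,002,711.00, pre-tax earnings = R$1,075,005.90.
DCL = total CM / (EBIT − I) = R$4,697,016.90 / R$1,075,005.90 = 4.3693.
EPS therefore changes by 4.3693 × (+17.1%) = +74.7%.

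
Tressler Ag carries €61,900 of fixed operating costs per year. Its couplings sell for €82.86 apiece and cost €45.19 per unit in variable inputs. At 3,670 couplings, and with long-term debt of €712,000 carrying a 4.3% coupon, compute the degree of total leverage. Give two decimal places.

3.02

Contribution at this volume is 3,670 × €37.67 = €138,248.90.
EBIT = €138,248.90 − €61,900 = €76,348.90. Interest = €30,616.00, so EBIT − I = €45,732.90.
DCL = contribution ÷ (EBIT − I) = €138,248.90 ÷ €45,732.90 = 3.0230.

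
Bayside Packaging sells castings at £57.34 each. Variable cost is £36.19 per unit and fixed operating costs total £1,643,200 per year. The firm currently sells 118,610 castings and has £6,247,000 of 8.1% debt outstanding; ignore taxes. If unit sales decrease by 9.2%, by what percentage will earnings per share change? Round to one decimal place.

-64.2%

Contribution at this volume is 118,610 × £21.15 = £2,508,601.50.
Operating income = contribution − fixed costs = £2,508,601.50 − £1,643,200 = £865,401.50.
Interest = £506,007.00, so EBIT − I = £359,394.50.
Degree of combined leverage = contribution ÷ (EBIT − I) = £2,508,601.50 ÷ £359,394.50 = 6.9801.
EPS therefore changes by 6.9801 × (-9.2%) = -64.2%.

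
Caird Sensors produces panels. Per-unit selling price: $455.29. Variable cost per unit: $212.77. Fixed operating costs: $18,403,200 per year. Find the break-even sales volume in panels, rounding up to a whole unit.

75,884 panels

Unit CM = price − variable cost = $455.29 − $212.77 = $242.52.
Break-even volume = fixed costs ÷ CM per unit = $18,403,200 ÷ $242.52 = 75,883.23, so 75,884 panels.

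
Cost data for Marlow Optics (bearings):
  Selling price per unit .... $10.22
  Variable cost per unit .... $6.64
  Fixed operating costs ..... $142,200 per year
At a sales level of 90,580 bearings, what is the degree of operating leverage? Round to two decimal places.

1.78

Contribution at this volume is 90,580 × $3.58 = $324,276.40.
Subtracting fixed costs: EBIT = $324,276.40 − $142,200 = $182,076.40.
So DOL = total CM / EBIT = $324,276.40 / $182,076.40 = 1.7810.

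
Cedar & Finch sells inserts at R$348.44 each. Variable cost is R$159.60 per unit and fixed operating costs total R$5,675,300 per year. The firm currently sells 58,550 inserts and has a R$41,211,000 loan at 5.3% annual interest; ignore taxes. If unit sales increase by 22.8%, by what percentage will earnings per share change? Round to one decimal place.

At 58,550 units, contribution = 58,550 × R$188.84 = R$11,056,582.00.
Operating income = contribution − fixed costs = R$11,056,582.00 − R$5,675,300 = R$5,381,282.00.
After interest of R$2,184,183.00, pre-tax earnings = R$3,197,099.00.
Degree of combined leverage = contribution ÷ (EBIT − I) = R$11,056,582.00 ÷ R$3,197,099.00 = 3.4583.
EPS therefore changes by 3.4583 × (+22.8%) = +78.8%.

+78.8%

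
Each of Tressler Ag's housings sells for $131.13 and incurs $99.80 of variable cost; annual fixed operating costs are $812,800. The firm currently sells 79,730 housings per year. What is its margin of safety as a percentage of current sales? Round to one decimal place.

Contribution margin per unit = $131.13 − $99.80 = $31.33. Break-even units = $812,800 ÷ $31.33 = 25,943.19; break-even revenue = 25,943.19 × $131.13 = $3,401,929.91.
Actual sales revenue = 79,730 × $131.13 = $10,454,994.90.
Margin of safety = ($10,454,994.90 − $3,401,929.91) ÷ $10,454,994.90 = 67.5%.

67.5%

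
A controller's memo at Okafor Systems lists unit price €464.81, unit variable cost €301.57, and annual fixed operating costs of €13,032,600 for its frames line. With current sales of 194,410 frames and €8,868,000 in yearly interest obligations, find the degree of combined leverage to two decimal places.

At 194,410 units, contribution = 194,410 × €163.24 = €31,735,488.40.
Operating income = contribution − fixed costs = €31,735,488.40 − €13,032,600 = €18,702,888.40. Interest = €8,868,000.00, so EBIT − I = €9,834,888.40.
DCL = contribution ÷ (EBIT − I) = €31,735,488.40 ÷ €9,834,888.40 = 3.2268.

3.23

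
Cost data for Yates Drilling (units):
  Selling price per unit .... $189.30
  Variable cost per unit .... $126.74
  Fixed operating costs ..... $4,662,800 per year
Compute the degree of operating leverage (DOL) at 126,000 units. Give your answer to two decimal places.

At 126,000 units, contribution = 126,000 × $62.56 = $7,882,560.00.
Subtracting fixed costs: EBIT = $7,882,560.00 − $4,662,800 = $3,219,760.00.
DOL = contribution ÷ EBIT = $7,882,560.00 ÷ $3,219,760.00 = 2.4482.

2.45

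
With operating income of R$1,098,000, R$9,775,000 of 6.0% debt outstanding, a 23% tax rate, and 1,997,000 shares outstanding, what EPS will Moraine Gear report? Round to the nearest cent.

R$0.20

Interest = R$586,500.00, so EBT = R$1,098,000 − R$586,500.00 = R$511,500.00.
Net income = R$511,500.00 × (1 − 0.23) = R$393,855.00.
EPS = R$393,855.00 ÷ 1,997,000 = R$0.20.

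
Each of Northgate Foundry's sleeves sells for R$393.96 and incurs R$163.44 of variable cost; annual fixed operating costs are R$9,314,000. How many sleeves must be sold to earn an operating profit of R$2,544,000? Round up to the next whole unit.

Contribution margin per unit = R$393.96 − R$163.44 = R$230.52.
Required volume = (fixed costs + target profit) ÷ CM = (R$9,314,000 + R$2,544,000) ÷ R$230.52 = 51,440.22, so 51,441 sleeves.

51,441 sleeves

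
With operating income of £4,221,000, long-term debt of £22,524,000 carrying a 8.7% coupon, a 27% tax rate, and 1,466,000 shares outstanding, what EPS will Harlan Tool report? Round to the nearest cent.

Interest = £1,959,588.00, so EBT = £4,221,000 − £1,959,588.00 = £2,261,412.00.
After tax at 27%: net income = £2,261,412.00 × 0.73 = £1,650,830.76.
Per share: £1,650,830.76 / 1,466,000 shares = £1.13.

£1.13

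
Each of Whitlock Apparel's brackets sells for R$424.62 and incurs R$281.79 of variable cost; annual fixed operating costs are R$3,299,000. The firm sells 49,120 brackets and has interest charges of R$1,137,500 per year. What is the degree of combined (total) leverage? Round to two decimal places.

Contribution at this volume is 49,120 × R$142.83 = R$7,015,809.60.
EBIT = R$7,015,809.60 − R$3,299,000 = R$3,716,809.60. Interest = R$1,137,500.00.
DOL = R$7,015,809.60 ÷ R$3,716,809.60 = 1.8876; DFL = R$3,716,809.60 ÷ R$2,579,309.60 = 1.4410.
DCL = DOL × DFL = 1.8876 × 1.4410 = 2.7200.

2.72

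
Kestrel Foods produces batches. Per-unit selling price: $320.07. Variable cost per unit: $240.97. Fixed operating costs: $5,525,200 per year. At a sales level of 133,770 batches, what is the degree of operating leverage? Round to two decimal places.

Total contribution margin = 133,770 × $79.10 = $10,581,207.00.
EBIT = $10,581,207.00 − $5,525,200 = $5,056,007.00.
So DOL = total CM / EBIT = $10,581,207.00 / $5,056,007.00 = 2.0928.

2.09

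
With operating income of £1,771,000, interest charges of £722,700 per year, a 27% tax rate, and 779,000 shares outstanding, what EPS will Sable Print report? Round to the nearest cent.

£0.98

Pre-tax income = £1,771,000 − £722,700.00 = £1,048,300.00.
Net income = £1,048,300.00 × (1 − 0.27) = £765,259.00.
Per share: £765,259.00 / 779,000 shares = £0.98.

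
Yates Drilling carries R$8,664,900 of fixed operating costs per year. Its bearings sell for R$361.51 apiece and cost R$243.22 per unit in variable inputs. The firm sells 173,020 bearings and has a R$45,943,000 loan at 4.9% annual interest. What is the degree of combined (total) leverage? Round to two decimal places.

Contribution at this volume is 173,020 × R$118.29 = R$20,466,535.80.
EBIT = R$20,466,535.80 − R$8,664,900 = R$11,801,635.80. Interest = R$2,251,207.00, so EBIT − I = R$9,550,428.80.
DCL = contribution ÷ (EBIT − I) = R$20,466,535.80 ÷ R$9,550,428.80 = 2.1430.

2.14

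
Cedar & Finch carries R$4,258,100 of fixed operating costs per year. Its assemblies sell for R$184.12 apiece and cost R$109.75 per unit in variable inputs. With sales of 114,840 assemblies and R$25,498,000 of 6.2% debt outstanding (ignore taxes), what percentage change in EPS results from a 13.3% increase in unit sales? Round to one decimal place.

Contribution at this volume is 114,840 × R$74.37 = R$8,540,650.80.
EBIT = R$8,540,650.80 − R$4,258,100 = R$4,282,550.80.
After interest of R$1,580,876.00, pre-tax earnings = R$2,701,674.80.
Degree of combined leverage = contribution ÷ (EBIT − I) = R$8,540,650.80 ÷ R$2,701,674.80 = 3.1612.
%ΔEPS = DCL × %ΔSales = 3.1612 × +13.3% = +42.0%.

+42.0%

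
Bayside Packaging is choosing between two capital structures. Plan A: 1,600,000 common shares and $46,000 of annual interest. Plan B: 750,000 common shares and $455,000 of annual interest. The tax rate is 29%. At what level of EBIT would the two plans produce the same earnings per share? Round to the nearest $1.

$815,882

At indifference, (EBIT − 46,000)(1 − t)/1,600,000 = (EBIT − 455,000)(1 − t)/750,000.
Cancelling (1 − t) and cross-multiplying: 750,000·(EBIT − 46,000) = 1,600,000·(EBIT − 455,000).
EBIT × (1,600,000 − 750,000) = 455,000 × 1,600,000 − 46,000 × 750,000 = 693,500,000,000, so EBIT = 693,500,000,000 ÷ 850,000 = 815,882.35.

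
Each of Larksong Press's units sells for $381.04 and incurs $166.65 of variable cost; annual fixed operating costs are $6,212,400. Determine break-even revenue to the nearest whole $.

Contribution margin per unit = $381.04 − $166.65 = $214.39, a CM ratio of $214.39 ÷ $381.04 = 0.5626.
Break-even sales = FC ÷ CM ratio = $6,212,400 × $381.04 / $214.39 = $11,041,433.

$11,041,433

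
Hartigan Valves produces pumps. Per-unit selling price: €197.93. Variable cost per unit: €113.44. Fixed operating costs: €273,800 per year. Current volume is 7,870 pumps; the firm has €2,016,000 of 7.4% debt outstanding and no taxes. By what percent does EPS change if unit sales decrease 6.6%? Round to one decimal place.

At 7,870 units, contribution = 7,870 × €84.49 = €664,936.30.
EBIT = €664,936.30 − €273,800 = €391,136.30.
After interest of €149,184.00, pre-tax earnings = €241,952.30.
DCL = total CM / (EBIT − I) = €664,936.30 / €241,952.30 = 2.7482.
%ΔEPS = DCL × %ΔSales = 2.7482 × -6.6% = -18.1%.

-18.1%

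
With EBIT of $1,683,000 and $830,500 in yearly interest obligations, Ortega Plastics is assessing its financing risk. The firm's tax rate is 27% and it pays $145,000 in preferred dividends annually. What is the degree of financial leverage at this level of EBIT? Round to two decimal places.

Annual interest charges come to $830,500.00.
Pre-tax preferred-dividend burden = $145,000 ÷ (1 − 0.27) = $198,630.14.
DFL = EBIT ÷ [EBIT − I − D_p/(1−t)] = $1,683,000 ÷ [$1,683,000 − $830,500.00 − $198,630.14] = $1,683,000 ÷ $653,869.86 = 2.5739.

2.57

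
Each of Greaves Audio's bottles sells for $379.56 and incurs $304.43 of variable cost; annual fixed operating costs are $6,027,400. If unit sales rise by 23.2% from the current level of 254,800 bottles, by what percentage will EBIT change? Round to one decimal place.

+33.9%

Total contribution margin = 254,800 × $75.13 = $19,143,124.00.
Subtracting fixed costs: EBIT = $19,143,124.00 − $6,027,400 = $13,115,724.00.
DOL = contribution ÷ EBIT = $19,143,124.00 ÷ $13,115,724.00 = 1.4596.
Operating income changes by 1.4596 × +23.2% = +33.9%.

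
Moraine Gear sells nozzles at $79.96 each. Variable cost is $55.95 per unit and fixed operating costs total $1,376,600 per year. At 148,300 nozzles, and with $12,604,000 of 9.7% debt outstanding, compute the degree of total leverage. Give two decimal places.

3.70

Contribution at this volume is 148,300 × $24.01 = $3,560,683.00.
Subtracting fixed costs: EBIT = $3,560,683.00 − $1,376,600 = $2,184,083.00. Interest = $1,222,588.00, so EBIT − I = $961,495.00.
Degree of total leverage = total CM / (EBIT − interest) = $3,560,683.00 / $961,495.00 = 3.7033.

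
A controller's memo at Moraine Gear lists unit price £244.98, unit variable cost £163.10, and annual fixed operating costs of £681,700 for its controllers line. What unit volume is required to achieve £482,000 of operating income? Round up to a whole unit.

Unit CM = price − variable cost = £244.98 − £163.10 = £81.88.
Required volume = (fixed costs + target profit) ÷ CM = (£681,700 + £482,000) ÷ £81.88 = 14,212.26, so 14,213 controllers.

14,213 controllers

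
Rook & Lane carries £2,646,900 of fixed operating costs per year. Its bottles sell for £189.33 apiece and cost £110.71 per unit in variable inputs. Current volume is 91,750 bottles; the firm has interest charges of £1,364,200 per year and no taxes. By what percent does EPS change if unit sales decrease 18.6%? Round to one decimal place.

Total contribution margin = 91,750 × £78.62 = £7,213,385.00.
Operating income = contribution − fixed costs = £7,213,385.00 − £2,646,900 = £4,566,485.00.
After interest of £1,364,200.00, pre-tax earnings = £3,202,285.00.
Degree of combined leverage = contribution ÷ (EBIT − I) = £7,213,385.00 ÷ £3,202,285.00 = 2.2526.
%ΔEPS = DCL × %ΔSales = 2.2526 × -18.6% = -41.9%.

-41.9%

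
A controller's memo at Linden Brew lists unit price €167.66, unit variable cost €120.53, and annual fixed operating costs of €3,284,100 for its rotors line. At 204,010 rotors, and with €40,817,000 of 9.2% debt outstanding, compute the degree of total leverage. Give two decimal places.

Total contribution margin = 204,010 × €47.13 = €9,614,991.30.
EBIT = €9,614,991.30 − €3,284,100 = €6,330,891.30. Interest = €3,755,164.00, so EBIT − I = €2,575,727.30.
DCL = contribution ÷ (EBIT − I) = €9,614,991.30 ÷ €2,575,727.30 = 3.7329.

3.73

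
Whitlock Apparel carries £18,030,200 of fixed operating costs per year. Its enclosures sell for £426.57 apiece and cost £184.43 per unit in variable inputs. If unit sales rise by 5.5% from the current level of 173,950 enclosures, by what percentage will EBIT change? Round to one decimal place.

Contribution at this volume is 173,950 × £242.14 = £42,120,253.00.
Subtracting fixed costs: EBIT = £42,120,253.00 − £18,030,200 = £24,090,053.00.
So DOL = total CM / EBIT = £42,120,253.00 / £24,090,053.00 = 1.7484.
So EBIT moves 1.7484 × (+5.5%) = +9.6%.

+9.6%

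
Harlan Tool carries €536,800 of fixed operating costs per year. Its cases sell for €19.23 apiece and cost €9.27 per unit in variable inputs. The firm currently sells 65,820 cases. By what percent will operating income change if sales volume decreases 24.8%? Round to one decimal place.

-136.9%

Contribution at this volume is 65,820 × €9.96 = €655,567.20.
Operating income = contribution − fixed costs = €655,567.20 − €536,800 = €118,767.20.
So DOL = total CM / EBIT = €655,567.20 / €118,767.20 = 5.5198.
%ΔEBIT = DOL × %ΔSales = 5.5198 × -24.8% = -136.9%.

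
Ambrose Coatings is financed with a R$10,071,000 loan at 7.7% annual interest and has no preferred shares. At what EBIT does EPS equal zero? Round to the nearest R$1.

Annual interest = 7.7% × R$10,071,000 = R$775,467.00.
Without preferred stock the financial break-even is simply EBIT = interest = R$775,467.00.

R$775,467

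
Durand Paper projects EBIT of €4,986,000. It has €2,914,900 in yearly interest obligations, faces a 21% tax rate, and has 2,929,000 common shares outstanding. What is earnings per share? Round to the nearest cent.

Pre-tax income = €4,986,000 − €2,914,900.00 = €2,071,100.00.
Net income = €2,071,100.00 × (1 − 0.21) = €1,636,169.00.
Per share: €1,636,169.00 / 2,929,000 shares = €0.56.

€0.56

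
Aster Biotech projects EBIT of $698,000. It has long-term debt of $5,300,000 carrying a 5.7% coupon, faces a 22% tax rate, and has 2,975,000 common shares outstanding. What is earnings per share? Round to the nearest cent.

$0.10

Interest = $302,100.00, so EBT = $698,000 − $302,100.00 = $395,900.00.
After tax at 22%: net income = $395,900.00 × 0.78 = $308,802.00.
Per share: $308,802.00 / 2,975,000 shares = $0.10.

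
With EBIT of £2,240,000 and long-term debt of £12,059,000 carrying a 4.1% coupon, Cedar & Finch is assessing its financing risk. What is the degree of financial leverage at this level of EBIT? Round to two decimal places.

Annual interest charges come to £494,419.00.
DFL = EBIT ÷ (EBIT − I) = £2,240,000 ÷ (£2,240,000 − £494,419.00) = £2,240,000 ÷ £1,745,581.00 = 1.2832.

1.28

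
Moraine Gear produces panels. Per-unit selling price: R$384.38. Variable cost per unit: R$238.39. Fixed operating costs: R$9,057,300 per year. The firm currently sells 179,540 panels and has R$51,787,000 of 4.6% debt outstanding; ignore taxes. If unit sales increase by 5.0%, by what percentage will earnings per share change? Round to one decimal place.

+8.9%

Contribution at this volume is 179,540 × R$145.99 = R$26,211,044.60.
Operating income = contribution − fixed costs = R$26,211,044.60 − R$9,057,300 = R$17,153,744.60.
After interest of R$2,382,202.00, pre-tax earnings = R$14,771,542.60.
Degree of combined leverage = contribution ÷ (EBIT − I) = R$26,211,044.60 ÷ R$14,771,542.60 = 1.7744.
%ΔEPS = DCL × %ΔSales = 1.7744 × +5.0% = +8.9%.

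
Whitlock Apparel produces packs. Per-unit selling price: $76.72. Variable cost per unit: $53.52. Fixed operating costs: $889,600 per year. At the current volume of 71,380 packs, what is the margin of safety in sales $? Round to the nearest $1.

Contribution margin per unit = $76.72 − $53.52 = $23.20. Break-even units = $889,600 ÷ $23.20 = 38,344.83; break-even revenue = 38,344.83 × $76.72 = $2,941,815.17.
Current sales = 71,380 × $76.72 = $5,476,273.60.
Margin of safety = $5,476,273.60 − $2,941,815.17 = $2,534,458.

$2,534,458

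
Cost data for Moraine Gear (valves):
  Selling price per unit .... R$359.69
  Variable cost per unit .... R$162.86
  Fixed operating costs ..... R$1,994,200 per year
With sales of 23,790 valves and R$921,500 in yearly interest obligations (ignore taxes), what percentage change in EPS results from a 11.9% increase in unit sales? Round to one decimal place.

Contribution at this volume is 23,790 × R$196.83 = R$4,682,585.70.
Operating income = contribution − fixed costs = R$4,682,585.70 − R$1,994,200 = R$2,688,385.70.
After interest of R$921,500.00, pre-tax earnings = R$1,766,885.70.
Degree of combined leverage = contribution ÷ (EBIT − I) = R$4,682,585.70 ÷ R$1,766,885.70 = 2.6502.
%ΔEPS = DCL × %ΔSales = 2.6502 × +11.9% = +31.5%.

+31.5%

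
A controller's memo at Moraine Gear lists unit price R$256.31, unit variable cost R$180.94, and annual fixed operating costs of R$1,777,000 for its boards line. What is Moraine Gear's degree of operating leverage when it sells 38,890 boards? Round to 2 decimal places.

2.54

Total contribution margin = 38,890 × R$75.37 = R$2,931,139.30.
EBIT = R$2,931,139.30 − R$1,777,000 = R$1,154,139.30.
Degree of operating leverage = R$2,931,139.30 / R$1,154,139.30 = 2.5397.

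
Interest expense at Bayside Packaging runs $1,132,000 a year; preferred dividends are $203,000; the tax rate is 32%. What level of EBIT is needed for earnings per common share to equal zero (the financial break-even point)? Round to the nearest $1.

Preferred dividends are paid after tax, so their pre-tax equivalent is $203,000 ÷ (1 − 0.32) = $298,529.41.
Financial break-even EBIT = interest + D_p ÷ (1 − t) = $1,132,000 + $298,529.41 = $1,430,529.41.

$1,430,529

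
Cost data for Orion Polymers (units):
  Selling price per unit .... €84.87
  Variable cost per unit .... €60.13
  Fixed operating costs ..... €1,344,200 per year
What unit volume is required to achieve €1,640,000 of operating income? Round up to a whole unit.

120,623 units

Contribution margin per unit = €84.87 − €60.13 = €24.74.
Units = (FC + target) / CM = (€1,344,200 + €1,640,000) / €24.74 = 120,622.47, so 120,623 units.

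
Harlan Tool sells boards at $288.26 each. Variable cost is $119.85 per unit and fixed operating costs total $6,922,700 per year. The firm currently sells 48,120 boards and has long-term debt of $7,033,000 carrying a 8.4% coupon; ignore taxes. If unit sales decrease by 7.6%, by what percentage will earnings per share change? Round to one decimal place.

-104.3%

Total contribution margin = 48,120 × $168.41 = $8,103,889.20.
Subtracting fixed costs: EBIT = $8,103,889.20 − $6,922,700 = $1,181,189.20.
After interest of $590,772.00, pre-tax earnings = $590,417.20.
Degree of combined leverage = contribution ÷ (EBIT − I) = $8,103,889.20 ÷ $590,417.20 = 13.7257.
EPS therefore changes by 13.7257 × (-7.6%) = -104.3%.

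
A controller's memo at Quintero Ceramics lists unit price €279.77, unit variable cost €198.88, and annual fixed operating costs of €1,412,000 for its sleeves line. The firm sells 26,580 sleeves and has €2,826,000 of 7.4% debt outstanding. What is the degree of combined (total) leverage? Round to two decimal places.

At 26,580 units, contribution = 26,580 × €80.89 = €2,150,056.20.
EBIT = €2,150,056.20 − €1,412,000 = €738,056.20. Interest = €209,124.00.
DOL = €2,150,056.20 ÷ €738,056.20 = 2.9131; DFL = €738,056.20 ÷ €528,932.20 = 1.3954.
Combined leverage = 2.9131 × 1.3954 = 4.0649.

4.06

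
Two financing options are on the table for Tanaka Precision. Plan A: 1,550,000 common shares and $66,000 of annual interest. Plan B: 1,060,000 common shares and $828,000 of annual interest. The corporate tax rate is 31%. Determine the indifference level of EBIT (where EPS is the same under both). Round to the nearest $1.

$2,476,408

At indifference, (EBIT − 66,000)(1 − t)/1,550,000 = (EBIT − 828,000)(1 − t)/1,060,000.
The (1 − t) factor cancels: (EBIT − 66,000) × 1,060,000 = (EBIT − 828,000) × 1,550,000.
EBIT × (1,550,000 − 1,060,000) = 828,000 × 1,550,000 − 66,000 × 1,060,000 = 1,213,440,000,000, so EBIT = 1,213,440,000,000 ÷ 490,000 = 2,476,408.16.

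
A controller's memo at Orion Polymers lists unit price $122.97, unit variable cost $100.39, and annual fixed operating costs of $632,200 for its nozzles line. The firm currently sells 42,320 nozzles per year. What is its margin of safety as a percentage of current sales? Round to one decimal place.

33.8%

Contribution margin per unit = $122.97 − $100.39 = $22.58. Break-even units = $632,200 ÷ $22.58 = 27,998.23; break-even revenue = 27,998.23 × $122.97 = $3,442,942.16.
Actual sales revenue = 42,320 × $122.97 = $5,204,090.40.
Margin of safety = ($5,204,090.40 − $3,442,942.16) ÷ $5,204,090.40 = 33.8%.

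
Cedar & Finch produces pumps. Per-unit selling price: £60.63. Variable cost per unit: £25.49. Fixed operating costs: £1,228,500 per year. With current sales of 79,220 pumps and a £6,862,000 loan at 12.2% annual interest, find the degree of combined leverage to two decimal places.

At 79,220 units, contribution = 79,220 × £35.14 = £2,783,790.80.
Subtracting fixed costs: EBIT = £2,783,790.80 − £1,228,500 = £1,555,290.80. Interest = £837,164.00, so EBIT − I = £718,126.80.
DCL = contribution ÷ (EBIT − I) = £2,783,790.80 ÷ £718,126.80 = 3.8765.

3.88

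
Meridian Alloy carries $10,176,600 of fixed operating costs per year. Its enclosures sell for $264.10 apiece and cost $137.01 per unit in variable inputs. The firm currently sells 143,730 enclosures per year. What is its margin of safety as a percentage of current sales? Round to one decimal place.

44.3%

Each unit contributes $264.10 − $137.01 = $127.09. Break-even units = $10,176,600 ÷ $127.09 = 80,073.96; break-even revenue = 80,073.96 × $264.10 = $21,147,533.72.
Current sales = 143,730 × $264.10 = $37,959,093.00.
Margin of safety = ($37,959,093.00 − $21,147,533.72) ÷ $37,959,093.00 = 44.3%.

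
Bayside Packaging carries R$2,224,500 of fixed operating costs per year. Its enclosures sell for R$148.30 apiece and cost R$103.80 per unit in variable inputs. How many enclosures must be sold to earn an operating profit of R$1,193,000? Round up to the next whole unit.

Each unit contributes R$148.30 − R$103.80 = R$44.50.
Required volume = (fixed costs + target profit) ÷ CM = (R$2,224,500 + R$1,193,000) ÷ R$44.50 = 76,797.75, so 76,798 enclosures.

76,798 enclosures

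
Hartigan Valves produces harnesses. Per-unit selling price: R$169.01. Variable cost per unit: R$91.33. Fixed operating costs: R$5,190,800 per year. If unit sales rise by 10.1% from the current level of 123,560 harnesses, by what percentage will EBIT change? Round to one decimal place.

+22.0%

Contribution at this volume is 123,560 × R$77.68 = R$9,598,140.80.
Operating income = contribution − fixed costs = R$9,598,140.80 − R$5,190,800 = R$4,407,340.80.
DOL = contribution ÷ EBIT = R$9,598,140.80 ÷ R$4,407,340.80 = 2.1778.
Operating income changes by 2.1778 × +10.1% = +22.0%.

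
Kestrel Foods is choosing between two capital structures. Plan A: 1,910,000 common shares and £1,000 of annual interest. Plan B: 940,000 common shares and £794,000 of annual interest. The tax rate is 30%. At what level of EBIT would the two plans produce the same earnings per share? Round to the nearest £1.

At indifference, (EBIT − 1,000)(1 − t)/1,910,000 = (EBIT − 794,000)(1 − t)/940,000.
The (1 − t) factor cancels: (EBIT − 1,000) × 940,000 = (EBIT − 794,000) × 1,910,000.
EBIT × (1,910,000 − 940,000) = 794,000 × 1,910,000 − 1,000 × 940,000 = 1,515,600,000,000, so EBIT = 1,515,600,000,000 ÷ 970,000 = 1,562,474.23.

£1,562,474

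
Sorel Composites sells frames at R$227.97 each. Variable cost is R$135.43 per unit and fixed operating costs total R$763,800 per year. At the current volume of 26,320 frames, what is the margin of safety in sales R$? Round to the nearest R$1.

R$4,118,568

Each unit contributes R$227.97 − R$135.43 = R$92.54. Break-even units = R$763,800 ÷ R$92.54 = 8,253.73; break-even revenue = 8,253.73 × R$227.97 = R$1,881,602.40.
Actual sales revenue = 26,320 × R$227.97 = R$6,000,170.40.
Margin of safety = R$6,000,170.40 − R$1,881,602.40 = R$4,118,568.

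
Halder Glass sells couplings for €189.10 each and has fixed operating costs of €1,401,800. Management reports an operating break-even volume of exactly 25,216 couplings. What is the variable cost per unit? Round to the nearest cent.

€133.51

At break-even, FC = Q × (P − VC), so P − VC = €1,401,800 ÷ 25,216 = €55.5917.
Hence VC = price − CM = €189.10 − €55.5917 = €133.51.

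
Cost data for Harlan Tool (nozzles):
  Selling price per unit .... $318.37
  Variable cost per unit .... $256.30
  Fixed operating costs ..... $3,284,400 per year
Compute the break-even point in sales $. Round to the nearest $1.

Contribution margin per unit = $318.37 − $256.30 = $62.07, a CM ratio of $62.07 ÷ $318.37 = 0.1950.
Break-even revenue = fixed costs × price ÷ CM = $3,284,400 × $318.37 ÷ $62.07 = $16,846,374.

$16,846,374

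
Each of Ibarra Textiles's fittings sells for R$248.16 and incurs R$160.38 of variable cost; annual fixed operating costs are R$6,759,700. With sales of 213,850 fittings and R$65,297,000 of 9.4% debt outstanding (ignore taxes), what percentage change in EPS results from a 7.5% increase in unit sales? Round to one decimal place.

+24.0%

Total contribution margin = 213,850 × R$87.78 = R$18,771,753.00.
Subtracting fixed costs: EBIT = R$18,771,753.00 − R$6,759,700 = R$12,012,053.00.
After interest of R$6,137,918.00, pre-tax earnings = R$5,874,135.00.
DCL = total CM / (EBIT − I) = R$18,771,753.00 / R$5,874,135.00 = 3.1957.
%ΔEPS = DCL × %ΔSales = 3.1957 × +7.5% = +24.0%.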